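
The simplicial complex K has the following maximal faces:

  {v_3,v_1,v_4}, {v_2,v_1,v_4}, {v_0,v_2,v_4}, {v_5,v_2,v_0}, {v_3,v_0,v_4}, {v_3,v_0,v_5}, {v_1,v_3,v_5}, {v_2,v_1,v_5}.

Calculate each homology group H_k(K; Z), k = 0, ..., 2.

K has 6 vertices, 12 edges, 8 triangles.
rank ∂_0 = 0, rank ∂_1 = 5 ⇒ b_0 = 6 − 0 − 5 = 1; all invariant factors of ∂_1 are 1 so no torsion. So H_0 = Z.
rank ∂_1 = 5, rank ∂_2 = 7 ⇒ b_1 = 12 − 5 − 7 = 0; all invariant factors of ∂_2 are 1 so no torsion. So H_1 = 0.
rank ∂_2 = 7, rank ∂_3 = 0 ⇒ b_2 = 8 − 7 − 0 = 1. So H_2 = Z.

H_0 = Z,  H_1 = 0,  H_2 = Z.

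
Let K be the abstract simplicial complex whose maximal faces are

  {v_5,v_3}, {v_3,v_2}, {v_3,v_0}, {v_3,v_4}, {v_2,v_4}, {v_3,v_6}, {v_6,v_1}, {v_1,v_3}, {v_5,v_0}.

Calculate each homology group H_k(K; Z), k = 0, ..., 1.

H_0 ≅ Z,  H_1 ≅ Z^3.

We work with the vertex ordering v_0 < v_1 < v_2 < v_3 < v_4 < v_5 < v_6. The simplices of K, each written with vertices in increasing order, are:

  0-simplices (7): [v_0], [v_1], [v_2], [v_3], [v_4], [v_5], [v_6]
  1-simplices (9): [v_0,v_3], [v_0,v_5], [v_1,v_3], [v_1,v_6], [v_2,v_3], [v_2,v_4], [v_3,v_4], [v_3,v_5], [v_3,v_6]

giving chain groups C_0 ≅ Z^7, C_1 ≅ Z^9.

Boundary ∂_1: C_1 → C_0 maps an edge to its endpoints' difference, ∂[p,q] = q − p. For instance
  ∂[v_3,v_5] = [v_5] − [v_3].
This gives a 7×9 integer matrix of rank 6; reducing to Smith normal form yields diagonal entries (1,1,1,1,1,1).

Reading off H_k = ker ∂_k / im ∂_{k+1}:

  H_0: rank C_0 − rank ∂_1 = 7 − 6 = 1, and the invariant factors of ∂_1 are all 1, so H_0 = Z.
  H_1: rank ker ∂_1 − rank ∂_2 = (9 − 6) − 0 = 3, and there is no ∂_2, so H_1 = Z^3.

As a check, the Euler characteristic is 7 − 9 = -2, which agrees with 1 − 3 = -2.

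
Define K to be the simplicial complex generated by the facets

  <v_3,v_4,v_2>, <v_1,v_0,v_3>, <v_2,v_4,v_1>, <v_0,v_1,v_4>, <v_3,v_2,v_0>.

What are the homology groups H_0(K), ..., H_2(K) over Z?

H_0 = Z,  H_1 = Z,  H_2 = 0.

We work with the vertex ordering v_0 < v_1 < v_2 < v_3 < v_4. The simplices of K, each written with vertices in increasing order, are:

  0-simplices (5): [v_0], [v_1], [v_2], [v_3], [v_4]
  1-simplices (10): [v_0,v_1], [v_0,v_2], [v_0,v_3], [v_0,v_4], [v_1,v_2], [v_1,v_3], [v_1,v_4], [v_2,v_3], [v_2,v_4], [v_3,v_4]
  2-simplices (5): [v_0,v_1,v_3], [v_0,v_1,v_4], [v_0,v_2,v_3], [v_1,v_2,v_4], [v_2,v_3,v_4]

Hence C_0 ≅ Z^5, C_1 ≅ Z^10, C_2 ≅ Z^5.

Boundary ∂_1: C_1 → C_0 sends each edge [p,q] (with p < q) to q − p. For instance
  ∂[v_0,v_2] = [v_2] − [v_0].
The resulting 5×10 matrix has rank 4, and its Smith normal form has invariant factors (1,1,1,1).

Boundary ∂_2: C_2 → C_1 acts by ∂[p,q,r] = [q,r] − [p,r] + [p,q]. For instance
  ∂[v_0,v_1,v_4] = [v_1,v_4] − [v_0,v_4] + [v_0,v_1],
  ∂[v_2,v_3,v_4] = [v_3,v_4] − [v_2,v_4] + [v_2,v_3].
This gives a 10×5 integer matrix of rank 5; reducing to Smith normal form yields diagonal entries (1,1,1,1,1).

From H_k ≅ ker(∂_k) / im(∂_{k+1}) we obtain:

  H_0: rank C_0 − rank ∂_1 = 5 − 4 = 1, and the invariant factors of ∂_1 are all 1, so H_0 = Z.
  H_1: rank ker ∂_1 − rank ∂_2 = (10 − 4) − 5 = 1, and the invariant factors of ∂_2 are all 1, so H_1 = Z.
  H_2: rank ker ∂_2 − rank ∂_3 = (5 − 5) − 0 = 0, and there is no ∂_3, so H_2 = 0.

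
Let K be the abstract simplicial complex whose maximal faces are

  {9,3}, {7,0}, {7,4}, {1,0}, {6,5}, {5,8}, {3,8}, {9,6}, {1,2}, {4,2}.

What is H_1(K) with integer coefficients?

H_1 ≅ Z^2.

Order the vertices as 0 < 1 < 2 < 3 < 4 < 5 < 6 < 7 < 8 < 9. Listing each simplex with vertices in this order, K has dimension 1 with simplices:

  0-simplices (10): [0], [1], [2], [3], [4], [5], [6], [7], [8], [9]
  1-simplices (10): [0,1], [0,7], [1,2], [2,4], [3,8], [3,9], [4,7], [5,6], [5,8], [6,9]

so the chain groups are C_0 ≅ Z^10, C_1 ≅ Z^10.

∂_1: C_1 → C_0 sends each edge [p,q] (with p < q) to q − p.
The resulting 10×10 matrix has rank 8, and its Smith normal form has invariant factors (1,1,1,1,1,1,1,1).

From H_k ≅ ker(∂_k) / im(∂_{k+1}) we obtain:

  H_1: rank ker ∂_1 − rank ∂_2 = (10 − 8) − 0 = 2, and there is no ∂_2, so H_1 ≅ Z^2.

(K is a triangulation of the disjoint union of the circle S^1 and the circle S^1.)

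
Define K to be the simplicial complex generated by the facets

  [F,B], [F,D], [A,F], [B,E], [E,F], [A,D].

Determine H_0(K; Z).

H_0 = Z.

Fix the vertex order A < B < D < E < F and write every simplex with vertices in increasing order. Then dim K = 1 and the simplices of K are:

  0-simplices (5): A, B, D, E, F
  1-simplices (6): AD, AF, BE, BF, DF, EF

Hence C_0 ≅ Z^5, C_1 ≅ Z^6.

The boundary map ∂_1: C_1 → C_0 is given by ∂[p,q] = [q] − [p]. For instance
  ∂BF = F − B.
As a 5×6 matrix over Z this has rank 4, with invariant factors (1,1,1,1).

Computing H_k = (kernel of ∂_k) / (image of ∂_{k+1}):

  H_0: rank C_0 − rank ∂_1 = 5 − 4 = 1, and the invariant factors of ∂_1 are all 1, so H_0 = Z.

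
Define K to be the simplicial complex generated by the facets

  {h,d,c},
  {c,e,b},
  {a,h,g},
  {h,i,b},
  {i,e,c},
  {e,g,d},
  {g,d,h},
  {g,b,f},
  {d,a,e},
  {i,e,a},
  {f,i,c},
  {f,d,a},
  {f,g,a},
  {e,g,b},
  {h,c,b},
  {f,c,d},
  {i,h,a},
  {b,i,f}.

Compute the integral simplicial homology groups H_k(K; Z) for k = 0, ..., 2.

H_0 ≅ Z,  H_1 ≅ Z ⊕ Z/2Z,  H_2 = 0.

K has 9 vertices, 27 edges, 18 triangles.
rank ∂_0 = 0, rank ∂_1 = 8 ⇒ b_0 = 9 − 0 − 8 = 1; all invariant factors of ∂_1 are 1 so no torsion. So H_0 = Z.
rank ∂_1 = 8, rank ∂_2 = 18 ⇒ b_1 = 27 − 8 − 18 = 1; ∂_2 has invariant factor(s) [2] giving torsion. So H_1 = Z ⊕ Z/2Z.
rank ∂_2 = 18, rank ∂_3 = 0 ⇒ b_2 = 18 − 18 − 0 = 0. So H_2 = 0.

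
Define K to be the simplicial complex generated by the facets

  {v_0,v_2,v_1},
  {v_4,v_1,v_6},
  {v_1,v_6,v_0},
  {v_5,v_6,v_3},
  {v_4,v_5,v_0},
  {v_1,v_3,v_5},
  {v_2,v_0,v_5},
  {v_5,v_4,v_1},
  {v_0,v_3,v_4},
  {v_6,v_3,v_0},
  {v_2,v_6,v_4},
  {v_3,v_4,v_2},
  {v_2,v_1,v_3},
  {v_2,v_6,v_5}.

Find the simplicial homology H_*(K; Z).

H_0 = Z,  H_1 = Z^2,  H_2 = Z.

Order the vertices as v_0 < v_1 < v_2 < v_3 < v_4 < v_5 < v_6. Listing each simplex with vertices in this order, K has dimension 2 with simplices:

  0-simplices (7): [v_0], [v_1], [v_2], [v_3], [v_4], [v_5], [v_6]
  1-simplices (21): (21 of them)
  2-simplices (14): (14 of them)

Hence C_0 ≅ Z^7, C_1 ≅ Z^21, C_2 ≅ Z^14.

The boundary map ∂_1: C_1 → C_0 is given by ∂[p,q] = [q] − [p].
The resulting 7×21 matrix has rank 6, and its Smith normal form has invariant factors (1,1,1,1,1,1).

∂_2: C_2 → C_1 acts by ∂[p,q,r] = [q,r] − [p,r] + [p,q]. For instance
  ∂[v_2,v_4,v_6] = [v_4,v_6] − [v_2,v_6] + [v_2,v_4],
  ∂[v_1,v_3,v_5] = [v_3,v_5] − [v_1,v_5] + [v_1,v_3].
The resulting 21×14 matrix has rank 13, and its Smith normal form has invariant factors (1,1,1,1,1,1,1,1,1,1,1,1,1).

Now H_k = ker ∂_k / im ∂_{k+1}, so:

  H_0: rank C_0 − rank ∂_1 = 7 − 6 = 1, and the invariant factors of ∂_1 are all 1, so H_0 = Z.
  H_1: rank ker ∂_1 − rank ∂_2 = (21 − 6) − 13 = 2, and the invariant factors of ∂_2 are all 1, so H_1 = Z^2.
  H_2: rank ker ∂_2 − rank ∂_3 = (14 − 13) − 0 = 1, and there is no ∂_3, so H_2 = Z.

(K is a triangulation of the torus T^2.)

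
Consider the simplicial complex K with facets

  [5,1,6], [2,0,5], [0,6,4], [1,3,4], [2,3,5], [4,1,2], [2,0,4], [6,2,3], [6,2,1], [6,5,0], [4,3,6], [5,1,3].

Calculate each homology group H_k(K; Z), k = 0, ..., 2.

Take the total order 0 < 1 < 2 < 3 < 4 < 5 < 6 on the vertex set. Then K (dimension 2) consists of the simplices:

  0-simplices (7): [0], [1], [2], [3], [4], [5], [6]
  1-simplices (18): [0,2], [0,4], [0,5], [0,6], [1,2], [1,3], [1,4], [1,5], [1,6], [2,3], [2,4], [2,5], [2,6], [3,4], [3,5], [3,6], [4,6], [5,6]
  2-simplices (12): [0,2,4], [0,2,5], [0,4,6], [0,5,6], [1,2,4], [1,2,6], [1,3,4], [1,3,5], [1,5,6], [2,3,5], [2,3,6], [3,4,6]

giving chain groups C_0 ≅ Z^7, C_1 ≅ Z^18, C_2 ≅ Z^12.

The boundary map ∂_1: C_1 → C_0 is given by ∂[p,q] = [q] − [p].
The resulting 7×18 matrix has rank 6, and its Smith normal form has invariant factors (1,1,1,1,1,1).

∂_2: C_2 → C_1 acts by ∂[p,q,r] = [q,r] − [p,r] + [p,q]. For instance
  ∂[0,4,6] = [4,6] − [0,6] + [0,4],
  ∂[1,5,6] = [5,6] − [1,6] + [1,5].
This gives a 18×12 integer matrix of rank 12; reducing to Smith normal form yields diagonal entries (1,1,1,1,1,1,1,1,1,1,1,2).

From H_k ≅ ker(∂_k) / im(∂_{k+1}) we obtain:

  H_0: rank C_0 − rank ∂_1 = 7 − 6 = 1, and the invariant factors of ∂_1 are all 1, so H_0 ≅ Z.
  H_1: rank ker ∂_1 − rank ∂_2 = (18 − 6) − 12 = 0, and ∂_2 has invariant factor 2 > 1, so H_1 ≅ Z/2.
  H_2: rank ker ∂_2 − rank ∂_3 = (12 − 12) − 0 = 0, and there is no ∂_3, so H_2 ≅ 0.

(K is a triangulation of the real projective plane RP^2.)

H_0 ≅ Z,  H_1 ≅ Z/2,  H_2 = 0.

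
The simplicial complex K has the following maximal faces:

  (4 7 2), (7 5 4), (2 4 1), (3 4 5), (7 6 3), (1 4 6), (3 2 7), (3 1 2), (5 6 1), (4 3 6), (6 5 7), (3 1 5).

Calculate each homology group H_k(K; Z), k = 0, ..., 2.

H_0 = Z,  H_1 = Z/2,  H_2 = 0.

Fix the vertex order 1 < 2 < 3 < 4 < 5 < 6 < 7 and write every simplex with vertices in increasing order. Then dim K = 2 and the simplices of K are:

  0-simplices (7): [1], [2], [3], [4], [5], [6], [7]
  1-simplices (18): [1,2], [1,3], [1,4], [1,5], [1,6], [2,3], [2,4], [2,7], [3,4], [3,5], [3,6], [3,7], [4,5], [4,6], [4,7], [5,6], [5,7], [6,7]
  2-simplices (12): [1,2,3], [1,2,4], [1,3,5], [1,4,6], [1,5,6], [2,3,7], [2,4,7], [3,4,5], [3,4,6], [3,6,7], [4,5,7], [5,6,7]

giving chain groups C_0 ≅ Z^7, C_1 ≅ Z^18, C_2 ≅ Z^12.

The boundary map ∂_1: C_1 → C_0 maps an edge to its endpoints' difference, ∂[p,q] = q − p.
This gives a 7×18 integer matrix of rank 6; reducing to Smith normal form yields diagonal entries (1,1,1,1,1,1).

Boundary ∂_2: C_2 → C_1 maps a triangle to the signed sum of its edges. For instance
  ∂[1,3,5] = [3,5] − [1,5] + [1,3],
  ∂[2,4,7] = [4,7] − [2,7] + [2,4].
The 18×12 boundary matrix has rank 12 and Smith normal form diag(1,1,1,1,1,1,1,1,1,1,1,2).

Reading off H_k = ker ∂_k / im ∂_{k+1}:

  H_0: rank C_0 − rank ∂_1 = 7 − 6 = 1, and the invariant factors of ∂_1 are all 1, so H_0 ≅ Z.
  H_1: rank ker ∂_1 − rank ∂_2 = (18 − 6) − 12 = 0, and ∂_2 has invariant factor 2 > 1, so H_1 ≅ Z/2.
  H_2: rank ker ∂_2 − rank ∂_3 = (12 − 12) − 0 = 0, and there is no ∂_3, so H_2 ≅ 0.

(K is a triangulation of the real projective plane RP^2.)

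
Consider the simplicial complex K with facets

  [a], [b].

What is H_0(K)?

Order the vertices as a < b. Listing each simplex with vertices in this order, K has dimension 0 with simplices:

  0-simplices (2): a, b

giving chain groups C_0 ≅ Z^2.

From H_k ≅ ker(∂_k) / im(∂_{k+1}) we obtain:

  H_0: rank C_0 − rank ∂_1 = 2 − 0 = 2, and there is no ∂_1, so H_0 ≅ Z^2.

H_0 = Z^2.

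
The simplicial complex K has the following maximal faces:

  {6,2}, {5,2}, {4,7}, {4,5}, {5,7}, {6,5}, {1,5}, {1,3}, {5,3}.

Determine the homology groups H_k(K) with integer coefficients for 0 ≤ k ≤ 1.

H_0 = Z,  H_1 = Z^3.

We work with the vertex ordering 1 < 2 < 3 < 4 < 5 < 6 < 7. The simplices of K, each written with vertices in increasing order, are:

  0-simplices (7): [1], [2], [3], [4], [5], [6], [7]
  1-simplices (9): [1,3], [1,5], [2,5], [2,6], [3,5], [4,5], [4,7], [5,6], [5,7]

giving chain groups C_0 ≅ Z^7, C_1 ≅ Z^9.

Boundary ∂_1: C_1 → C_0 sends each edge [p,q] (with p < q) to q − p. For instance
  ∂[5,7] = [7] − [5].
The resulting 7×9 matrix has rank 6, and its Smith normal form has invariant factors (1,1,1,1,1,1).

Computing H_k = (kernel of ∂_k) / (image of ∂_{k+1}):

  H_0: rank C_0 − rank ∂_1 = 7 − 6 = 1, and the invariant factors of ∂_1 are all 1, so H_0 ≅ Z.
  H_1: rank ker ∂_1 − rank ∂_2 = (9 − 6) − 0 = 3, and there is no ∂_2, so H_1 ≅ Z^3.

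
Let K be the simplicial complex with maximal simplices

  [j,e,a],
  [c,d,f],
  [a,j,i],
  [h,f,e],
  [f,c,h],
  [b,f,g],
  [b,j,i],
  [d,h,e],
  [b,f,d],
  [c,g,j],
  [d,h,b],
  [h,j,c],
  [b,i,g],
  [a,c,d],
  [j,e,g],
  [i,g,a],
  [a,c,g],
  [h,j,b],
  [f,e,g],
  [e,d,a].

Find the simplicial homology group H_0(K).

H_0 ≅ Z.

We work with the vertex ordering a < b < c < d < e < f < g < h < i < j. The simplices of K, each written with vertices in increasing order, are:

  0-simplices (10): a, b, c, d, e, f, g, h, i, j
  1-simplices (30): ac, ad, ae, ag, ai, aj, bd, bf, bg, bh, bi, bj, cd, cf, cg, ch, cj, de, df, dh, ef, eg, eh, ej, fg, fh, gi, gj, hj, ij
  2-simplices (20): acd, acg, ade, aej, agi, aij, bdf, bdh, bfg, bgi, bhj, bij, cdf, cfh, cgj, chj, deh, efg, efh, egj

Hence C_0 ≅ Z^10, C_1 ≅ Z^30, C_2 ≅ Z^20.

∂_1: C_1 → C_0 is given by ∂[p,q] = [q] − [p]. For instance
  ∂de = e − d.
This gives a 10×30 integer matrix of rank 9; reducing to Smith normal form yields diagonal entries (1,1,1,1,1,1,1,1,1).

The boundary map ∂_2: C_2 → C_1 maps a triangle to the signed sum of its edges. For instance
  ∂cgj = gj − cj + cg,
  ∂efh = fh − eh + ef.
As a 30×20 matrix over Z this has rank 20, with invariant factors (1,1,1,1,1,1,1,1,1,1,1,1,1,1,1,1,1,1,1,2).

Computing H_k = (kernel of ∂_k) / (image of ∂_{k+1}):

  H_0: rank C_0 − rank ∂_1 = 10 − 9 = 1, and the invariant factors of ∂_1 are all 1, so H_0 ≅ Z.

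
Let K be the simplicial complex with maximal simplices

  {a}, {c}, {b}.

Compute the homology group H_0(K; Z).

H_0 ≅ Z^3.

We work with the vertex ordering a < b < c. The simplices of K, each written with vertices in increasing order, are:

  0-simplices (3): a, b, c

Hence C_0 ≅ Z^3.

From H_k ≅ ker(∂_k) / im(∂_{k+1}) we obtain:

  H_0: rank C_0 − rank ∂_1 = 3 − 0 = 3, and there is no ∂_1, so H_0 = Z^3.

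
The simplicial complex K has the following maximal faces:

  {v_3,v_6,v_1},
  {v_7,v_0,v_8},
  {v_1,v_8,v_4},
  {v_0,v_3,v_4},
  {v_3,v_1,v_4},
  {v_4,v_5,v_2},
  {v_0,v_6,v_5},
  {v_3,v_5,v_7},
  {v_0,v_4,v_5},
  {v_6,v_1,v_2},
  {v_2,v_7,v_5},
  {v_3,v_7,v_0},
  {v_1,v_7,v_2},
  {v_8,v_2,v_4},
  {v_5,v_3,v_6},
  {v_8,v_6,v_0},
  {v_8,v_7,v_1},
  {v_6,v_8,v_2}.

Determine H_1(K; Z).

We work with the vertex ordering v_0 < v_1 < v_2 < v_3 < v_4 < v_5 < v_6 < v_7 < v_8. The simplices of K, each written with vertices in increasing order, are:

  0-simplices (9): [v_0], [v_1], [v_2], [v_3], [v_4], [v_5], [v_6], [v_7], [v_8]
  1-simplices (27): (27 of them)
  2-simplices (18): (18 of them)

so the chain groups are C_0 ≅ Z^9, C_1 ≅ Z^27, C_2 ≅ Z^18.

The boundary map ∂_1: C_1 → C_0 is given by ∂[p,q] = [q] − [p].
This gives a 9×27 integer matrix of rank 8; reducing to Smith normal form yields diagonal entries (1,1,1,1,1,1,1,1).

Boundary ∂_2: C_2 → C_1 acts by ∂[p,q,r] = [q,r] − [p,r] + [p,q]. For instance
  ∂[v_1,v_2,v_7] = [v_2,v_7] − [v_1,v_7] + [v_1,v_2],
  ∂[v_1,v_3,v_4] = [v_3,v_4] − [v_1,v_4] + [v_1,v_3].
This gives a 27×18 integer matrix of rank 18; reducing to Smith normal form yields diagonal entries (1,1,1,1,1,1,1,1,1,1,1,1,1,1,1,1,1,2).

Computing H_k = (kernel of ∂_k) / (image of ∂_{k+1}):

  H_1: rank ker ∂_1 − rank ∂_2 = (27 − 8) − 18 = 1, and ∂_2 has invariant factor 2 > 1, so H_1 ≅ Z ⊕ Z_2.

(K is a triangulation of the Klein bottle.)

H_1 ≅ Z ⊕ Z_2.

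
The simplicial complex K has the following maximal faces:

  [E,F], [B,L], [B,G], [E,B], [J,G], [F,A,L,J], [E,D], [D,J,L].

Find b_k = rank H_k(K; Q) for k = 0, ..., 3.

We work with the vertex ordering A < B < D < E < F < G < J < L. The simplices of K, each written with vertices in increasing order, are:

  0-simplices (8): A, B, D, E, F, G, J, L
  1-simplices (14): AF, AJ, AL, BE, BG, BL, DE, DJ, DL, EF, FJ, FL, GJ, JL
  2-simplices (5): AFJ, AFL, AJL, DJL, FJL
  3-simplices (1): AFJL

Hence C_0 ≅ Z^8, C_1 ≅ Z^14, C_2 ≅ Z^5, C_3 ≅ Z^1.

The boundary map ∂_1: C_1 → C_0 is given by ∂[p,q] = [q] − [p]. For instance
  ∂GJ = J − G.
This gives a 8×14 integer matrix of rank 7; reducing to Smith normal form yields diagonal entries (1,1,1,1,1,1,1).

∂_2: C_2 → C_1 acts by ∂[p,q,r] = [q,r] − [p,r] + [p,q]. For instance
  ∂FJL = JL − FL + FJ,
  ∂AFL = FL − AL + AF.
The 14×5 boundary matrix has rank 4 and Smith normal form diag(1,1,1,1).

∂_3: C_3 → C_2 sends each 3-simplex σ to the alternating sum Σ_i (−1)^i (σ with its i-th vertex removed). For instance
  ∂AFJL = FJL − AJL + AFL − AFJ.
The 5×1 boundary matrix has rank 1 and Smith normal form diag(1).

Computing H_k = (kernel of ∂_k) / (image of ∂_{k+1}):

  H_0: rank C_0 − rank ∂_1 = 8 − 7 = 1, and the invariant factors of ∂_1 are all 1, so H_0 = Z.
  H_1: rank ker ∂_1 − rank ∂_2 = (14 − 7) − 4 = 3, and the invariant factors of ∂_2 are all 1, so H_1 = Z^3.
  H_2: rank ker ∂_2 − rank ∂_3 = (5 − 4) − 1 = 0, and the invariant factors of ∂_3 are all 1, so H_2 = 0.
  H_3: rank ker ∂_3 − rank ∂_4 = (1 − 1) − 0 = 0, and there is no ∂_4, so H_3 = 0.

As a check, the Euler characteristic is 8 − 14 + 5 − 1 = -2, which agrees with 1 − 3 + 0 − 0 = -2.

Hence the Betti numbers are b_0 = 1, b_1 = 3, b_2 = 0, b_3 = 0.

b_0 = 1, b_1 = 3, b_2 = 0, b_3 = 0.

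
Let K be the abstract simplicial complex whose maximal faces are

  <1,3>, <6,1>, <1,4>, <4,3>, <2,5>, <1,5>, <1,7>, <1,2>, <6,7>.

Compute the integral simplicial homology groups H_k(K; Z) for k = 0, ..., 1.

H_0 = Z,  H_1 = Z^3.

Fix the vertex order 1 < 2 < 3 < 4 < 5 < 6 < 7 and write every simplex with vertices in increasing order. Then dim K = 1 and the simplices of K are:

  0-simplices (7): [1], [2], [3], [4], [5], [6], [7]
  1-simplices (9): [1,2], [1,3], [1,4], [1,5], [1,6], [1,7], [2,5], [3,4], [6,7]

giving chain groups C_0 ≅ Z^7, C_1 ≅ Z^9.

∂_1: C_1 → C_0 is given by ∂[p,q] = [q] − [p].
As a 7×9 matrix over Z this has rank 6, with invariant factors (1,1,1,1,1,1).

From H_k ≅ ker(∂_k) / im(∂_{k+1}) we obtain:

  H_0: rank C_0 − rank ∂_1 = 7 − 6 = 1, and the invariant factors of ∂_1 are all 1, so H_0 = Z.
  H_1: rank ker ∂_1 − rank ∂_2 = (9 − 6) − 0 = 3, and there is no ∂_2, so H_1 = Z^3.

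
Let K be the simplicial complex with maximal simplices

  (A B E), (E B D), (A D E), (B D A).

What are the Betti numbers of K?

Order the vertices as A < B < D < E. Listing each simplex with vertices in this order, K has dimension 2 with simplices:

  0-simplices (4): A, B, D, E
  1-simplices (6): AB, AD, AE, BD, BE, DE
  2-simplices (4): ABD, ABE, ADE, BDE

so the chain groups are C_0 ≅ Z^4, C_1 ≅ Z^6, C_2 ≅ Z^4.

Boundary ∂_1: C_1 → C_0 maps an edge to its endpoints' difference, ∂[p,q] = q − p. For instance
  ∂AE = E − A.
The 4×6 boundary matrix has rank 3 and Smith normal form diag(1,1,1).

∂_2: C_2 → C_1 sends each 2-simplex [p,q,r] to [q,r] − [p,r] + [p,q]. For instance
  ∂ADE = DE − AE + AD,
  ∂ABE = BE − AE + AB.
The resulting 6×4 matrix has rank 3, and its Smith normal form has invariant factors (1,1,1).

Computing H_k = (kernel of ∂_k) / (image of ∂_{k+1}):

  H_0: rank C_0 − rank ∂_1 = 4 − 3 = 1, and the invariant factors of ∂_1 are all 1, so H_0 = Z.
  H_1: rank ker ∂_1 − rank ∂_2 = (6 − 3) − 3 = 0, and the invariant factors of ∂_2 are all 1, so H_1 = 0.
  H_2: rank ker ∂_2 − rank ∂_3 = (4 − 3) − 0 = 1, and there is no ∂_3, so H_2 = Z.

Hence the Betti numbers are b_0 = 1, b_1 = 0, b_2 = 1.

b_0 = 1, b_1 = 0, b_2 = 1.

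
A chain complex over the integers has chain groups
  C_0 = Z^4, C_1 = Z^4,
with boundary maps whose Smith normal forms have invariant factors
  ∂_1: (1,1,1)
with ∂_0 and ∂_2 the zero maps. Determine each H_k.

H_0: b_0 = 4 − 0 − 3 = 1; torsion from ∂_1 factors > 1: none. So H_0 = Z.
H_1: b_1 = 4 − 3 − 0 = 1; torsion from ∂_2 factors > 1: none. So H_1 = Z.

H_0 = Z,  H_1 = Z.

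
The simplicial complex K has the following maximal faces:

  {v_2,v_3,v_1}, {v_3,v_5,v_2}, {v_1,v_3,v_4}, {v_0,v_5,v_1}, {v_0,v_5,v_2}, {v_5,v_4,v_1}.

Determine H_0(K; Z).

H_0 ≅ Z.

Order the vertices as v_0 < v_1 < v_2 < v_3 < v_4 < v_5. Listing each simplex with vertices in this order, K has dimension 2 with simplices:

  0-simplices (6): [v_0], [v_1], [v_2], [v_3], [v_4], [v_5]
  1-simplices (12): [v_0,v_1], [v_0,v_2], [v_0,v_5], [v_1,v_2], [v_1,v_3], [v_1,v_4], [v_1,v_5], [v_2,v_3], [v_2,v_5], [v_3,v_4], [v_3,v_5], [v_4,v_5]
  2-simplices (6): [v_0,v_1,v_5], [v_0,v_2,v_5], [v_1,v_2,v_3], [v_1,v_3,v_4], [v_1,v_4,v_5], [v_2,v_3,v_5]

giving chain groups C_0 ≅ Z^6, C_1 ≅ Z^12, C_2 ≅ Z^6.

∂_1: C_1 → C_0 sends each edge [p,q] (with p < q) to q − p.
As a 6×12 matrix over Z this has rank 5, with invariant factors (1,1,1,1,1).

Boundary ∂_2: C_2 → C_1 sends each 2-simplex [p,q,r] to [q,r] − [p,r] + [p,q]. For instance
  ∂[v_1,v_3,v_4] = [v_3,v_4] − [v_1,v_4] + [v_1,v_3],
  ∂[v_2,v_3,v_5] = [v_3,v_5] − [v_2,v_5] + [v_2,v_3].
This gives a 12×6 integer matrix of rank 6; reducing to Smith normal form yields diagonal entries (1,1,1,1,1,1).

Reading off H_k = ker ∂_k / im ∂_{k+1}:

  H_0: rank C_0 − rank ∂_1 = 6 − 5 = 1, and the invariant factors of ∂_1 are all 1, so H_0 ≅ Z.

(K is a triangulation of the cylinder S^1 x I.)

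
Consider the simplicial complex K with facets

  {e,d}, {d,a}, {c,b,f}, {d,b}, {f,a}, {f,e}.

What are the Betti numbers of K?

We work with the vertex ordering a < b < c < d < e < f. The simplices of K, each written with vertices in increasing order, are:

  0-simplices (6): a, b, c, d, e, f
  1-simplices (8): ad, af, bc, bd, bf, cf, de, ef
  2-simplices (1): bcf

giving chain groups C_0 ≅ Z^6, C_1 ≅ Z^8, C_2 ≅ Z^1.

∂_1: C_1 → C_0 maps an edge to its endpoints' difference, ∂[p,q] = q − p.
The 6×8 boundary matrix has rank 5 and Smith normal form diag(1,1,1,1,1).

Boundary ∂_2: C_2 → C_1 acts by ∂[p,q,r] = [q,r] − [p,r] + [p,q]. For instance
  ∂bcf = cf − bf + bc.
As a 8×1 matrix over Z this has rank 1, with invariant factors (1).

From H_k ≅ ker(∂_k) / im(∂_{k+1}) we obtain:

  H_0: rank C_0 − rank ∂_1 = 6 − 5 = 1, and the invariant factors of ∂_1 are all 1, so H_0 ≅ Z.
  H_1: rank ker ∂_1 − rank ∂_2 = (8 − 5) − 1 = 2, and the invariant factors of ∂_2 are all 1, so H_1 ≅ Z^2.
  H_2: rank ker ∂_2 − rank ∂_3 = (1 − 1) − 0 = 0, and there is no ∂_3, so H_2 ≅ 0.

Hence the Betti numbers are b_0 = 1, b_1 = 2, b_2 = 0.

b_0 = 1, b_1 = 2, b_2 = 0.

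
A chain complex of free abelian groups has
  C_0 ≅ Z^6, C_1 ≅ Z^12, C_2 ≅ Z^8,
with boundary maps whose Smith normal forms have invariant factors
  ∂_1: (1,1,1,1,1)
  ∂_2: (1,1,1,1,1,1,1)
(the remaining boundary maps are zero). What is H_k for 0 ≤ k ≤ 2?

H_0: b_0 = 6 − 0 − 5 = 1; torsion from ∂_1 factors > 1: none. So H_0 = Z.
H_1: b_1 = 12 − 5 − 7 = 0; torsion from ∂_2 factors > 1: none. So H_1 = 0.
H_2: b_2 = 8 − 7 − 0 = 1; torsion from ∂_3 factors > 1: none. So H_2 = Z.

H_0 = Z,  H_1 = 0,  H_2 = Z.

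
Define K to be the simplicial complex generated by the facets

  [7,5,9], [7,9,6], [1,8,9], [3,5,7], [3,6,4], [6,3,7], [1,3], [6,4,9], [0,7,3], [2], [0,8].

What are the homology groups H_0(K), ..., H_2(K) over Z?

We work with the vertex ordering 0 < 1 < 2 < 3 < 4 < 5 < 6 < 7 < 8 < 9. The simplices of K, each written with vertices in increasing order, are:

  0-simplices (10): [0], [1], [2], [3], [4], [5], [6], [7], [8], [9]
  1-simplices (18): [0,3], [0,7], [0,8], [1,3], [1,8], [1,9], [3,4], [3,5], [3,6], [3,7], [4,6], [4,9], [5,7], [5,9], [6,7], [6,9], [7,9], [8,9]
  2-simplices (8): [0,3,7], [1,8,9], [3,4,6], [3,5,7], [3,6,7], [4,6,9], [5,7,9], [6,7,9]

so the chain groups are C_0 ≅ Z^10, C_1 ≅ Z^18, C_2 ≅ Z^8.

The boundary map ∂_1: C_1 → C_0 maps an edge to its endpoints' difference, ∂[p,q] = q − p. For instance
  ∂[3,6] = [6] − [3].
This gives a 10×18 integer matrix of rank 8; reducing to Smith normal form yields diagonal entries (1,1,1,1,1,1,1,1).

Boundary ∂_2: C_2 → C_1 maps a triangle to the signed sum of its edges. For instance
  ∂[1,8,9] = [8,9] − [1,9] + [1,8],
  ∂[3,4,6] = [4,6] − [3,6] + [3,4].
The resulting 18×8 matrix has rank 8, and its Smith normal form has invariant factors (1,1,1,1,1,1,1,1).

Now H_k = ker ∂_k / im ∂_{k+1}, so:

  H_0: rank C_0 − rank ∂_1 = 10 − 8 = 2, and the invariant factors of ∂_1 are all 1, so H_0 ≅ Z^2.
  H_1: rank ker ∂_1 − rank ∂_2 = (18 − 8) − 8 = 2, and the invariant factors of ∂_2 are all 1, so H_1 ≅ Z^2.
  H_2: rank ker ∂_2 − rank ∂_3 = (8 − 8) − 0 = 0, and there is no ∂_3, so H_2 ≅ 0.

As a check, the Euler characteristic is 10 − 18 + 8 = 0, which agrees with 2 − 2 + 0 = 0.

H_0 = Z^2,  H_1 = Z^2,  H_2 = 0.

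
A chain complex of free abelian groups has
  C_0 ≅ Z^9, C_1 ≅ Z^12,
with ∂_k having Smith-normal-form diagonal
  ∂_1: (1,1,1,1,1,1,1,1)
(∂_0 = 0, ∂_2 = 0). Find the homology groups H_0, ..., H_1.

H_0 = Z,  H_1 = Z^4.

H_0: b_0 = 9 − 0 − 8 = 1; torsion from ∂_1 factors > 1: none. So H_0 = Z.
H_1: b_1 = 12 − 8 − 0 = 4; torsion from ∂_2 factors > 1: none. So H_1 = Z^4.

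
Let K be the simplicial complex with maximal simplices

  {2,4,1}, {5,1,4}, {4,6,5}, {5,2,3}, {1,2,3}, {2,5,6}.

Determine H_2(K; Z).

H_2 ≅ 0.

Take the total order 1 < 2 < 3 < 4 < 5 < 6 on the vertex set. Then K (dimension 2) consists of the simplices:

  0-simplices (6): [1], [2], [3], [4], [5], [6]
  1-simplices (12): [1,2], [1,3], [1,4], [1,5], [2,3], [2,4], [2,5], [2,6], [3,5], [4,5], [4,6], [5,6]
  2-simplices (6): [1,2,3], [1,2,4], [1,4,5], [2,3,5], [2,5,6], [4,5,6]

so the chain groups are C_0 ≅ Z^6, C_1 ≅ Z^12, C_2 ≅ Z^6.

∂_1: C_1 → C_0 is given by ∂[p,q] = [q] − [p]. For instance
  ∂[3,5] = [5] − [3].
This gives a 6×12 integer matrix of rank 5; reducing to Smith normal form yields diagonal entries (1,1,1,1,1).

Boundary ∂_2: C_2 → C_1 sends each 2-simplex [p,q,r] to [q,r] − [p,r] + [p,q]. For instance
  ∂[1,2,4] = [2,4] − [1,4] + [1,2],
  ∂[1,2,3] = [2,3] − [1,3] + [1,2].
The resulting 12×6 matrix has rank 6, and its Smith normal form has invariant factors (1,1,1,1,1,1).

Now H_k = ker ∂_k / im ∂_{k+1}, so:

  H_2: rank ker ∂_2 − rank ∂_3 = (6 − 6) − 0 = 0, and there is no ∂_3, so H_2 = 0.

(K is a triangulation of the cylinder S^1 x I.)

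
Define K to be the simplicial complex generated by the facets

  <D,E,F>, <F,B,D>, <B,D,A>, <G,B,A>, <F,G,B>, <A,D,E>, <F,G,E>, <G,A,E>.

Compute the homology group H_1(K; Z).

H_1 = 0.

Take the total order A < B < D < E < F < G on the vertex set. Then K (dimension 2) consists of the simplices:

  0-simplices (6): A, B, D, E, F, G
  1-simplices (12): AB, AD, AE, AG, BD, BF, BG, DE, DF, EF, EG, FG
  2-simplices (8): ABD, ABG, ADE, AEG, BDF, BFG, DEF, EFG

Hence C_0 ≅ Z^6, C_1 ≅ Z^12, C_2 ≅ Z^8.

The boundary map ∂_1: C_1 → C_0 maps an edge to its endpoints' difference, ∂[p,q] = q − p. For instance
  ∂FG = G − F.
This gives a 6×12 integer matrix of rank 5; reducing to Smith normal form yields diagonal entries (1,1,1,1,1).

Boundary ∂_2: C_2 → C_1 maps a triangle to the signed sum of its edges. For instance
  ∂AEG = EG − AG + AE,
  ∂DEF = EF − DF + DE.
The 12×8 boundary matrix has rank 7 and Smith normal form diag(1,1,1,1,1,1,1).

Now H_k = ker ∂_k / im ∂_{k+1}, so:

  H_1: rank ker ∂_1 − rank ∂_2 = (12 − 5) − 7 = 0, and the invariant factors of ∂_2 are all 1, so H_1 ≅ 0.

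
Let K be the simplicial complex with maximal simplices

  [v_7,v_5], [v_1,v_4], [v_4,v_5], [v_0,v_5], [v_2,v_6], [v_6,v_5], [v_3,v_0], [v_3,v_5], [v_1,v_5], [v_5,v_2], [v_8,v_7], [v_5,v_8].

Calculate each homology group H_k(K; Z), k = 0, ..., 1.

Order the vertices as v_0 < v_1 < v_2 < v_3 < v_4 < v_5 < v_6 < v_7 < v_8. Listing each simplex with vertices in this order, K has dimension 1 with simplices:

  0-simplices (9): [v_0], [v_1], [v_2], [v_3], [v_4], [v_5], [v_6], [v_7], [v_8]
  1-simplices (12): [v_0,v_3], [v_0,v_5], [v_1,v_4], [v_1,v_5], [v_2,v_5], [v_2,v_6], [v_3,v_5], [v_4,v_5], [v_5,v_6], [v_5,v_7], [v_5,v_8], [v_7,v_8]

so the chain groups are C_0 ≅ Z^9, C_1 ≅ Z^12.

∂_1: C_1 → C_0 is given by ∂[p,q] = [q] − [p].
The 9×12 boundary matrix has rank 8 and Smith normal form diag(1,1,1,1,1,1,1,1).

Now H_k = ker ∂_k / im ∂_{k+1}, so:

  H_0: rank C_0 − rank ∂_1 = 9 − 8 = 1, and the invariant factors of ∂_1 are all 1, so H_0 = Z.
  H_1: rank ker ∂_1 − rank ∂_2 = (12 − 8) − 0 = 4, and there is no ∂_2, so H_1 = Z^4.

As a check, the Euler characteristic is 9 − 12 = -3, which agrees with 1 − 4 = -3.
(K is a triangulation of a wedge of 4 circles.)

H_0 ≅ Z,  H_1 ≅ Z^4.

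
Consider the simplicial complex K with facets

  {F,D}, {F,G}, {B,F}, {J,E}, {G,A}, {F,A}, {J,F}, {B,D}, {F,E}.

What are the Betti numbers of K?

Order the vertices as A < B < D < E < F < G < J. Listing each simplex with vertices in this order, K has dimension 1 with simplices:

  0-simplices (7): A, B, D, E, F, G, J
  1-simplices (9): AF, AG, BD, BF, DF, EF, EJ, FG, FJ

Hence C_0 ≅ Z^7, C_1 ≅ Z^9.

The boundary map ∂_1: C_1 → C_0 maps an edge to its endpoints' difference, ∂[p,q] = q − p. For instance
  ∂BD = D − B.
As a 7×9 matrix over Z this has rank 6, with invariant factors (1,1,1,1,1,1).

Computing H_k = (kernel of ∂_k) / (image of ∂_{k+1}):

  H_0: rank C_0 − rank ∂_1 = 7 − 6 = 1, and the invariant factors of ∂_1 are all 1, so H_0 ≅ Z.
  H_1: rank ker ∂_1 − rank ∂_2 = (9 − 6) − 0 = 3, and there is no ∂_2, so H_1 ≅ Z^3.

Hence the Betti numbers are b_0 = 1, b_1 = 3.

b_0 = 1, b_1 = 3.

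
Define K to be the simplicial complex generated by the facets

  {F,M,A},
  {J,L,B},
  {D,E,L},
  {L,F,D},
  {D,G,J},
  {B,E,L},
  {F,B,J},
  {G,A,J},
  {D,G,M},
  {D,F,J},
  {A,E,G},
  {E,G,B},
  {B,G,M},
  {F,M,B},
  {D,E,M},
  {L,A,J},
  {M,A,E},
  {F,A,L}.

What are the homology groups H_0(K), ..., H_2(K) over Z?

H_0 = Z,  H_1 = Z ⊕ Z/2,  H_2 = 0.

Take the total order A < B < D < E < F < G < J < L < M on the vertex set. Then K (dimension 2) consists of the simplices:

  0-simplices (9): A, B, D, E, F, G, J, L, M
  1-simplices (27): AE, AF, AG, AJ, AL, AM, BE, BF, BG, BJ, BL, BM, DE, DF, DG, DJ, DL, DM, EG, EL, EM, FJ, FL, FM, GJ, GM, JL
  2-simplices (18): AEG, AEM, AFL, AFM, AGJ, AJL, BEG, BEL, BFJ, BFM, BGM, BJL, DEL, DEM, DFJ, DFL, DGJ, DGM

so the chain groups are C_0 ≅ Z^9, C_1 ≅ Z^27, C_2 ≅ Z^18.

Boundary ∂_1: C_1 → C_0 maps an edge to its endpoints' difference, ∂[p,q] = q − p. For instance
  ∂EM = M − E.
As a 9×27 matrix over Z this has rank 8, with invariant factors (1,1,1,1,1,1,1,1).

Boundary ∂_2: C_2 → C_1 maps a triangle to the signed sum of its edges. For instance
  ∂AFM = FM − AM + AF,
  ∂AGJ = GJ − AJ + AG.
The resulting 27×18 matrix has rank 18, and its Smith normal form has invariant factors (1,1,1,1,1,1,1,1,1,1,1,1,1,1,1,1,1,2).

From H_k ≅ ker(∂_k) / im(∂_{k+1}) we obtain:

  H_0: rank C_0 − rank ∂_1 = 9 − 8 = 1, and the invariant factors of ∂_1 are all 1, so H_0 ≅ Z.
  H_1: rank ker ∂_1 − rank ∂_2 = (27 − 8) − 18 = 1, and ∂_2 has invariant factor 2 > 1, so H_1 ≅ Z ⊕ Z/2.
  H_2: rank ker ∂_2 − rank ∂_3 = (18 − 18) − 0 = 0, and there is no ∂_3, so H_2 ≅ 0.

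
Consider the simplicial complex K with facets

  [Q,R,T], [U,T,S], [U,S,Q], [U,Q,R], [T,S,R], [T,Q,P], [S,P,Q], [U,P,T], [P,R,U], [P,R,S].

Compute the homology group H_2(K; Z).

Fix the vertex order P < Q < R < S < T < U and write every simplex with vertices in increasing order. Then dim K = 2 and the simplices of K are:

  0-simplices (6): P, Q, R, S, T, U
  1-simplices (15): PQ, PR, PS, PT, PU, QR, QS, QT, QU, RS, RT, RU, ST, SU, TU
  2-simplices (10): PQS, PQT, PRS, PRU, PTU, QRT, QRU, QSU, RST, STU

giving chain groups C_0 ≅ Z^6, C_1 ≅ Z^15, C_2 ≅ Z^10.

The boundary map ∂_1: C_1 → C_0 sends each edge [p,q] (with p < q) to q − p. For instance
  ∂RT = T − R.
The 6×15 boundary matrix has rank 5 and Smith normal form diag(1,1,1,1,1).

∂_2: C_2 → C_1 acts by ∂[p,q,r] = [q,r] − [p,r] + [p,q]. For instance
  ∂RST = ST − RT + RS,
  ∂PRS = RS − PS + PR.
The 15×10 boundary matrix has rank 10 and Smith normal form diag(1,1,1,1,1,1,1,1,1,2).

Reading off H_k = ker ∂_k / im ∂_{k+1}:

  H_2: rank ker ∂_2 − rank ∂_3 = (10 − 10) − 0 = 0, and there is no ∂_3, so H_2 = 0.

(K is a triangulation of the real projective plane RP^2.)

H_2 = 0.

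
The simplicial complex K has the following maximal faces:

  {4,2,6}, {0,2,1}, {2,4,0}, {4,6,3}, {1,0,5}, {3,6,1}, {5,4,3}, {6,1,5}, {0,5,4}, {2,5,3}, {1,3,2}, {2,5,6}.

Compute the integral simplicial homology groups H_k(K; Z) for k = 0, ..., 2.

Take the total order 0 < 1 < 2 < 3 < 4 < 5 < 6 on the vertex set. Then K (dimension 2) consists of the simplices:

  0-simplices (7): [0], [1], [2], [3], [4], [5], [6]
  1-simplices (18): [0,1], [0,2], [0,4], [0,5], [1,2], [1,3], [1,5], [1,6], [2,3], [2,4], [2,5], [2,6], [3,4], [3,5], [3,6], [4,5], [4,6], [5,6]
  2-simplices (12): [0,1,2], [0,1,5], [0,2,4], [0,4,5], [1,2,3], [1,3,6], [1,5,6], [2,3,5], [2,4,6], [2,5,6], [3,4,5], [3,4,6]

Hence C_0 ≅ Z^7, C_1 ≅ Z^18, C_2 ≅ Z^12.

∂_1: C_1 → C_0 sends each edge [p,q] (with p < q) to q − p. For instance
  ∂[2,6] = [6] − [2].
The resulting 7×18 matrix has rank 6, and its Smith normal form has invariant factors (1,1,1,1,1,1).

Boundary ∂_2: C_2 → C_1 sends each 2-simplex [p,q,r] to [q,r] − [p,r] + [p,q]. For instance
  ∂[0,4,5] = [4,5] − [0,5] + [0,4],
  ∂[1,3,6] = [3,6] − [1,6] + [1,3].
As a 18×12 matrix over Z this has rank 12, with invariant factors (1,1,1,1,1,1,1,1,1,1,1,2).

Now H_k = ker ∂_k / im ∂_{k+1}, so:

  H_0: rank C_0 − rank ∂_1 = 7 − 6 = 1, and the invariant factors of ∂_1 are all 1, so H_0 = Z.
  H_1: rank ker ∂_1 − rank ∂_2 = (18 − 6) − 12 = 0, and ∂_2 has invariant factor 2 > 1, so H_1 = Z/2Z.
  H_2: rank ker ∂_2 − rank ∂_3 = (12 − 12) − 0 = 0, and there is no ∂_3, so H_2 = 0.

H_0 ≅ Z,  H_1 ≅ Z/2Z,  H_2 = 0.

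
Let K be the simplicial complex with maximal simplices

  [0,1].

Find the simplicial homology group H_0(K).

K has 2 vertices, 1 edge.
rank ∂_0 = 0, rank ∂_1 = 1 ⇒ b_0 = 2 − 0 − 1 = 1; all invariant factors of ∂_1 are 1 so no torsion. So H_0 ≅ Z.

H_0 ≅ Z.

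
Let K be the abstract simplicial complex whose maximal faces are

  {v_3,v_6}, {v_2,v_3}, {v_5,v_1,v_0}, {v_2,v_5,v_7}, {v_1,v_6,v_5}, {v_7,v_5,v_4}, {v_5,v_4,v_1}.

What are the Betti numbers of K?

Fix the vertex order v_0 < v_1 < v_2 < v_3 < v_4 < v_5 < v_6 < v_7 and write every simplex with vertices in increasing order. Then dim K = 2 and the simplices of K are:

  0-simplices (8): [v_0], [v_1], [v_2], [v_3], [v_4], [v_5], [v_6], [v_7]
  1-simplices (13): [v_0,v_1], [v_0,v_5], [v_1,v_4], [v_1,v_5], [v_1,v_6], [v_2,v_3], [v_2,v_5], [v_2,v_7], [v_3,v_6], [v_4,v_5], [v_4,v_7], [v_5,v_6], [v_5,v_7]
  2-simplices (5): [v_0,v_1,v_5], [v_1,v_4,v_5], [v_1,v_5,v_6], [v_2,v_5,v_7], [v_4,v_5,v_7]

giving chain groups C_0 ≅ Z^8, C_1 ≅ Z^13, C_2 ≅ Z^5.

Boundary ∂_1: C_1 → C_0 maps an edge to its endpoints' difference, ∂[p,q] = q − p. For instance
  ∂[v_1,v_5] = [v_5] − [v_1].
This gives a 8×13 integer matrix of rank 7; reducing to Smith normal form yields diagonal entries (1,1,1,1,1,1,1).

Boundary ∂_2: C_2 → C_1 maps a triangle to the signed sum of its edges. For instance
  ∂[v_2,v_5,v_7] = [v_5,v_7] − [v_2,v_7] + [v_2,v_5],
  ∂[v_1,v_4,v_5] = [v_4,v_5] − [v_1,v_5] + [v_1,v_4].
The 13×5 boundary matrix has rank 5 and Smith normal form diag(1,1,1,1,1).

Reading off H_k = ker ∂_k / im ∂_{k+1}:

  H_0: rank C_0 − rank ∂_1 = 8 − 7 = 1, and the invariant factors of ∂_1 are all 1, so H_0 ≅ Z.
  H_1: rank ker ∂_1 − rank ∂_2 = (13 − 7) − 5 = 1, and the invariant factors of ∂_2 are all 1, so H_1 ≅ Z.
  H_2: rank ker ∂_2 − rank ∂_3 = (5 − 5) − 0 = 0, and there is no ∂_3, so H_2 ≅ 0.

As a check, the Euler characteristic is 8 − 13 + 5 = 0, which agrees with 1 − 1 + 0 = 0.

Hence the Betti numbers are b_0 = 1, b_1 = 1, b_2 = 0.

b_0 = 1, b_1 = 1, b_2 = 0.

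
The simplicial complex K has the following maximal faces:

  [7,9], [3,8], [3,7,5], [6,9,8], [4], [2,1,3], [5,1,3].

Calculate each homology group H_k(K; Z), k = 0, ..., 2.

H_0 ≅ Z^2,  H_1 ≅ Z,  H_2 = 0.

Take the total order 1 < 2 < 3 < 4 < 5 < 6 < 7 < 8 < 9 on the vertex set. Then K (dimension 2) consists of the simplices:

  0-simplices (9): [1], [2], [3], [4], [5], [6], [7], [8], [9]
  1-simplices (12): [1,2], [1,3], [1,5], [2,3], [3,5], [3,7], [3,8], [5,7], [6,8], [6,9], [7,9], [8,9]
  2-simplices (4): [1,2,3], [1,3,5], [3,5,7], [6,8,9]

Hence C_0 ≅ Z^9, C_1 ≅ Z^12, C_2 ≅ Z^4.

The boundary map ∂_1: C_1 → C_0 maps an edge to its endpoints' difference, ∂[p,q] = q − p.
This gives a 9×12 integer matrix of rank 7; reducing to Smith normal form yields diagonal entries (1,1,1,1,1,1,1).

The boundary map ∂_2: C_2 → C_1 acts by ∂[p,q,r] = [q,r] − [p,r] + [p,q]. For instance
  ∂[3,5,7] = [5,7] − [3,7] + [3,5],
  ∂[6,8,9] = [8,9] − [6,9] + [6,8].
The resulting 12×4 matrix has rank 4, and its Smith normal form has invariant factors (1,1,1,1).

From H_k ≅ ker(∂_k) / im(∂_{k+1}) we obtain:

  H_0: rank C_0 − rank ∂_1 = 9 − 7 = 2, and the invariant factors of ∂_1 are all 1, so H_0 ≅ Z^2.
  H_1: rank ker ∂_1 − rank ∂_2 = (12 − 7) − 4 = 1, and the invariant factors of ∂_2 are all 1, so H_1 ≅ Z.
  H_2: rank ker ∂_2 − rank ∂_3 = (4 − 4) − 0 = 0, and there is no ∂_3, so H_2 ≅ 0.

As a check, the Euler characteristic is 9 − 12 + 4 = 1, which agrees with 2 − 1 + 0 = 1.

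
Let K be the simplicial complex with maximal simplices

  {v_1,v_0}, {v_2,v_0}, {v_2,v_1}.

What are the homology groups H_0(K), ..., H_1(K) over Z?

K has 3 vertices, 3 edges.
rank ∂_0 = 0, rank ∂_1 = 2 ⇒ b_0 = 3 − 0 − 2 = 1; all invariant factors of ∂_1 are 1 so no torsion. So H_0 ≅ Z.
rank ∂_1 = 2, rank ∂_2 = 0 ⇒ b_1 = 3 − 2 − 0 = 1. So H_1 ≅ Z.

H_0 ≅ Z,  H_1 ≅ Z.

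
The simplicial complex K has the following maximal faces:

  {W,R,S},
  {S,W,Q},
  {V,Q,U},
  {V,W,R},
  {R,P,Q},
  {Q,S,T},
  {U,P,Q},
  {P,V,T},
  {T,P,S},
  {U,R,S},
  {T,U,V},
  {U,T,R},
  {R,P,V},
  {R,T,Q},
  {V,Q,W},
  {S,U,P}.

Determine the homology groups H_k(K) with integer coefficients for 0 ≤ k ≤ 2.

Order the vertices as P < Q < R < S < T < U < V < W. Listing each simplex with vertices in this order, K has dimension 2 with simplices:

  0-simplices (8): P, Q, R, S, T, U, V, W
  1-simplices (24): PQ, PR, PS, PT, PU, PV, QR, QS, QT, QU, QV, QW, RS, RT, RU, RV, RW, ST, SU, SW, TU, TV, UV, VW
  2-simplices (16): PQR, PQU, PRV, PST, PSU, PTV, QRT, QST, QSW, QUV, QVW, RSU, RSW, RTU, RVW, TUV

so the chain groups are C_0 ≅ Z^8, C_1 ≅ Z^24, C_2 ≅ Z^16.

∂_1: C_1 → C_0 is given by ∂[p,q] = [q] − [p]. For instance
  ∂TV = V − T.
This gives a 8×24 integer matrix of rank 7; reducing to Smith normal form yields diagonal entries (1,1,1,1,1,1,1).

Boundary ∂_2: C_2 → C_1 maps a triangle to the signed sum of its edges. For instance
  ∂PRV = RV − PV + PR,
  ∂RVW = VW − RW + RV.
The resulting 24×16 matrix has rank 15, and its Smith normal form has invariant factors (1,1,1,1,1,1,1,1,1,1,1,1,1,1,1).

From H_k ≅ ker(∂_k) / im(∂_{k+1}) we obtain:

  H_0: rank C_0 − rank ∂_1 = 8 − 7 = 1, and the invariant factors of ∂_1 are all 1, so H_0 = Z.
  H_1: rank ker ∂_1 − rank ∂_2 = (24 − 7) − 15 = 2, and the invariant factors of ∂_2 are all 1, so H_1 = Z^2.
  H_2: rank ker ∂_2 − rank ∂_3 = (16 − 15) − 0 = 1, and there is no ∂_3, so H_2 = Z.

As a check, the Euler characteristic is 8 − 24 + 16 = 0, which agrees with 1 − 2 + 1 = 0.

H_0 = Z,  H_1 = Z^2,  H_2 = Z.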